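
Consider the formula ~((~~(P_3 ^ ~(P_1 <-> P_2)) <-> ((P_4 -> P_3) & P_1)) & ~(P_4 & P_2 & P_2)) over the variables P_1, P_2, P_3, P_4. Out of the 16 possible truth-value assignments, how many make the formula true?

11

P_1 | P_2 | P_3 | P_4 || φ
 F  |  F  |  F  |  F  || F
 F  |  F  |  F  |  T  || F
 F  |  F  |  T  |  F  || T
 F  |  F  |  T  |  T  || T
 F  |  T  |  F  |  F  || T
 F  |  T  |  F  |  T  || T
 F  |  T  |  T  |  F  || F
 F  |  T  |  T  |  T  || T
 T  |  F  |  F  |  F  || F
 T  |  F  |  F  |  T  || T
 T  |  F  |  T  |  F  || T
 T  |  F  |  T  |  T  || T
 T  |  T  |  F  |  F  || T
 T  |  T  |  F  |  T  || T
 T  |  T  |  T  |  F  || F
 T  |  T  |  T  |  T  || T
The formula is true on 11 of the 16 rows.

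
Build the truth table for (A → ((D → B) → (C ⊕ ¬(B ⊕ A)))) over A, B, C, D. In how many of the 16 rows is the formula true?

A | B | C | D || φ
F | F | F | F || T
F | F | F | T || T
F | F | T | F || T
F | F | T | T || T
F | T | F | F || T
F | T | F | T || T
F | T | T | F || T
F | T | T | T || T
T | F | F | F || F
T | F | F | T || T
T | F | T | F || T
T | F | T | T || T
T | T | F | F || T
T | T | F | T || T
T | T | T | F || F
T | T | T | T || F
The formula is true on 13 of the 16 rows.

13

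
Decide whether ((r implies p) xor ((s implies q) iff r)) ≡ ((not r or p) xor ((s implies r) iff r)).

p | q | r | s || φ | ψ
T | T | T | T || F | F
T | T | T | F || F | F
T | T | F | T || T | F
T | T | F | F || T | T
T | F | T | T || T | F
T | F | T | F || F | F
T | F | F | T || F | F
T | F | F | F || T | T
F | T | T | T || T | T
F | T | T | F || T | T
F | T | F | T || T | F
F | T | F | F || T | T
F | F | T | T || F | T
F | F | T | F || T | T
F | F | F | T || F | F
F | F | F | F || T | T
The columns differ at p=T, q=T, r=F, s=T (φ=T, ψ=F), so they are not equivalent.

not equivalent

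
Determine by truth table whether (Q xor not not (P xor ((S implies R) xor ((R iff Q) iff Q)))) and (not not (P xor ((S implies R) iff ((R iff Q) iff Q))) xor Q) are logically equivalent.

P | Q | R | S | φ | ψ
- | - | - | - | - | -
F | F | F | F | T | F
F | F | F | T | F | T
F | F | T | F | F | T
F | F | T | T | F | T
F | T | F | F | F | T
F | T | F | T | T | F
F | T | T | F | T | F
F | T | T | T | T | F
T | F | F | F | F | T
T | F | F | T | T | F
T | F | T | F | T | F
T | F | T | T | T | F
T | T | F | F | T | F
T | T | F | T | F | T
T | T | T | F | F | T
T | T | T | T | F | T
The columns differ at P=F, Q=F, R=F, S=F (φ=T, ψ=F), so they are not equivalent.

not equivalent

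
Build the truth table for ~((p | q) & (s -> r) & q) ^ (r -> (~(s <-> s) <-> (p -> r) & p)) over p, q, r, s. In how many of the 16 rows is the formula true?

p | q | r | s || φ
F | F | F | F || F
F | F | F | T || F
F | F | T | F || F
F | F | T | T || F
F | T | F | F || T
F | T | F | T || F
F | T | T | F || T
F | T | T | T || T
T | F | F | F || F
T | F | F | T || F
T | F | T | F || T
T | F | T | T || T
T | T | F | F || T
T | T | F | T || F
T | T | T | F || F
T | T | T | T || F
The formula is true on 6 of the 16 rows.

6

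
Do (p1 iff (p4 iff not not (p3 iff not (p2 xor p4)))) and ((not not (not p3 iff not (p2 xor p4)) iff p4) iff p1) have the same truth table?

  p1  |   p2  |   p3  |   p4  |   φ   |   ψ  
----- | ----- | ----- | ----- | ----- | -----
 True |  True |  True |  True |  True | False
 True |  True |  True | False |  True | False
 True |  True | False |  True | False |  True
 True |  True | False | False | False |  True
 True | False |  True |  True | False |  True
 True | False |  True | False | False |  True
 True | False | False |  True |  True | False
 True | False | False | False |  True | False
False |  True |  True |  True | False |  True
False |  True |  True | False | False |  True
False |  True | False |  True |  True | False
False |  True | False | False |  True | False
False | False |  True |  True |  True | False
False | False |  True | False |  True | False
False | False | False |  True | False |  True
False | False | False | False | False |  True
The columns differ at p1=True, p2=True, p3=True, p4=True (φ=True, ψ=False), so they are not equivalent.

not equivalent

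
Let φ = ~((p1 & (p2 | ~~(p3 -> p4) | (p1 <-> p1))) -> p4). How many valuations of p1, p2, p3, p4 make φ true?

4

p1  p2  p3  p4  |  (p3 -> p4)  ~(p3 -> p4)  ~~(p3 -> p4)  (p1 <-> p1)  φ
F   F   F   F   |      T            F            T             T       F
F   F   F   T   |      T            F            T             T       F
F   F   T   F   |      F            T            F             T       F
F   F   T   T   |      T            F            T             T       F
F   T   F   F   |      T            F            T             T       F
F   T   F   T   |      T            F            T             T       F
F   T   T   F   |      F            T            F             T       F
F   T   T   T   |      T            F            T             T       F
T   F   F   F   |      T            F            T             T       T
T   F   F   T   |      T            F            T             T       F
T   F   T   F   |      F            T            F             T       T
T   F   T   T   |      T            F            T             T       F
T   T   F   F   |      T            F            T             T       T
T   T   F   T   |      T            F            T             T       F
T   T   T   F   |      F            T            F             T       T
T   T   T   T   |      T            F            T             T       F
The formula is true on 4 of the 16 rows.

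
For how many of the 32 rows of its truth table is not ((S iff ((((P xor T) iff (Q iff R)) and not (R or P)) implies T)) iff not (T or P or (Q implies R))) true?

P  Q  R  S  T  |  φ
F  F  F  F  F  |  F
F  F  F  F  T  |  F
F  F  F  T  F  |  T
F  F  F  T  T  |  T
F  F  T  F  F  |  F
F  F  T  F  T  |  F
F  F  T  T  F  |  T
F  F  T  T  T  |  T
F  T  F  F  F  |  F
F  T  F  F  T  |  F
F  T  F  T  F  |  T
F  T  F  T  T  |  T
F  T  T  F  F  |  F
F  T  T  F  T  |  F
F  T  T  T  F  |  T
F  T  T  T  T  |  T
T  F  F  F  F  |  F
T  F  F  F  T  |  F
T  F  F  T  F  |  T
T  F  F  T  T  |  T
T  F  T  F  F  |  F
T  F  T  F  T  |  F
T  F  T  T  F  |  T
T  F  T  T  T  |  T
T  T  F  F  F  |  F
T  T  F  F  T  |  F
T  T  F  T  F  |  T
T  T  F  T  T  |  T
T  T  T  F  F  |  F
T  T  T  F  T  |  F
T  T  T  T  F  |  T
T  T  T  T  T  |  T
The formula is true on 16 of the 32 rows.

16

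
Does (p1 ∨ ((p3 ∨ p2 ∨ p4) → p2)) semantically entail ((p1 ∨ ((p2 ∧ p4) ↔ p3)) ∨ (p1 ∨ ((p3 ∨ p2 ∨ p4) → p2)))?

yes

p1  p2  p3  p4  |  φ  ψ
T   T   T   T   |  T  T
T   T   T   F   |  T  T
T   T   F   T   |  T  T
T   T   F   F   |  T  T
T   F   T   T   |  T  T
T   F   T   F   |  T  T
T   F   F   T   |  T  T
T   F   F   F   |  T  T
F   T   T   T   |  T  T
F   T   T   F   |  T  T
F   T   F   T   |  T  T
F   T   F   F   |  T  T
F   F   T   T   |  F  F
F   F   T   F   |  F  F
F   F   F   T   |  F  T
F   F   F   F   |  T  T
In every row where φ is true, ψ is also true, so φ ⊨ ψ.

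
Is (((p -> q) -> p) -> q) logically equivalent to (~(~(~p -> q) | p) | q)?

not equivalent

  p      q    |    φ      ψ  
False  False  |   True  False
False   True  |   True   True
 True  False  |  False  False
 True   True  |   True   True
The columns differ at p=False, q=False (φ=True, ψ=False), so they are not equivalent.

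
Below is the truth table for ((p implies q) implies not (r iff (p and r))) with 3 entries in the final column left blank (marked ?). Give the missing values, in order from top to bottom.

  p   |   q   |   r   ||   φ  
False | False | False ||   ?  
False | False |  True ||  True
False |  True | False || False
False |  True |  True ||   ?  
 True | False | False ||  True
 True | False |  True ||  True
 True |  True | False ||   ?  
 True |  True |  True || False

Row p=False, q=False, r=False: (p implies q) = True, not (r iff (p and r)) = False, so the formula = False.
Row p=False, q=True, r=True: (p implies q) = True, not (r iff (p and r)) = True, so the formula = True.
Row p=True, q=True, r=False: (p implies q) = True, not (r iff (p and r)) = False, so the formula = False.

False, True, False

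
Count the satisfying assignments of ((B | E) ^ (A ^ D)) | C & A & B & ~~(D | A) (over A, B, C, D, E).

A | B | C | D | E || φ
1 | 1 | 1 | 1 | 1 || 1
1 | 1 | 1 | 1 | 0 || 1
1 | 1 | 1 | 0 | 1 || 1
1 | 1 | 1 | 0 | 0 || 1
1 | 1 | 0 | 1 | 1 || 1
1 | 1 | 0 | 1 | 0 || 1
1 | 1 | 0 | 0 | 1 || 0
1 | 1 | 0 | 0 | 0 || 0
1 | 0 | 1 | 1 | 1 || 1
1 | 0 | 1 | 1 | 0 || 0
1 | 0 | 1 | 0 | 1 || 0
1 | 0 | 1 | 0 | 0 || 1
1 | 0 | 0 | 1 | 1 || 1
1 | 0 | 0 | 1 | 0 || 0
1 | 0 | 0 | 0 | 1 || 0
1 | 0 | 0 | 0 | 0 || 1
0 | 1 | 1 | 1 | 1 || 0
0 | 1 | 1 | 1 | 0 || 0
0 | 1 | 1 | 0 | 1 || 1
0 | 1 | 1 | 0 | 0 || 1
0 | 1 | 0 | 1 | 1 || 0
0 | 1 | 0 | 1 | 0 || 0
0 | 1 | 0 | 0 | 1 || 1
0 | 1 | 0 | 0 | 0 || 1
0 | 0 | 1 | 1 | 1 || 0
0 | 0 | 1 | 1 | 0 || 1
0 | 0 | 1 | 0 | 1 || 1
0 | 0 | 1 | 0 | 0 || 0
0 | 0 | 0 | 1 | 1 || 0
0 | 0 | 0 | 1 | 0 || 1
0 | 0 | 0 | 0 | 1 || 1
0 | 0 | 0 | 0 | 0 || 0
The formula is true on 18 of the 32 rows.

18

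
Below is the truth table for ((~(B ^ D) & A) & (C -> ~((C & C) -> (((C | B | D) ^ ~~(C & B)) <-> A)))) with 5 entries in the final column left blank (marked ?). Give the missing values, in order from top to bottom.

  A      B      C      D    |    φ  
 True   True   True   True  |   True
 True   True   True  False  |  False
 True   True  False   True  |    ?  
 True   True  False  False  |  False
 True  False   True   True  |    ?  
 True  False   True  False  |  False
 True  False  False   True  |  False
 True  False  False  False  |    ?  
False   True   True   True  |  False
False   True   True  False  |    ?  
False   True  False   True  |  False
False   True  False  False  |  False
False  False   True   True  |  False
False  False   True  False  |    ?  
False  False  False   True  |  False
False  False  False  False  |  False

True, False, True, False, False

Row A=True, B=True, C=False, D=True: (~(B ^ D) & A) = True, (C -> ~((C & C) -> (((C | B | D) ^ ~~(C & B)) <-> A))) = True, so the formula = True.
Row A=True, B=False, C=True, D=True: (~(B ^ D) & A) = False, (C -> ~((C & C) -> (((C | B | D) ^ ~~(C & B)) <-> A))) = False, so the formula = False.
Row A=True, B=False, C=False, D=False: (~(B ^ D) & A) = True, (C -> ~((C & C) -> (((C | B | D) ^ ~~(C & B)) <-> A))) = True, so the formula = True.
Row A=False, B=True, C=True, D=False: (~(B ^ D) & A) = False, (C -> ~((C & C) -> (((C | B | D) ^ ~~(C & B)) <-> A))) = False, so the formula = False.
Row A=False, B=False, C=True, D=False: (~(B ^ D) & A) = False, (C -> ~((C & C) -> (((C | B | D) ^ ~~(C & B)) <-> A))) = True, so the formula = False.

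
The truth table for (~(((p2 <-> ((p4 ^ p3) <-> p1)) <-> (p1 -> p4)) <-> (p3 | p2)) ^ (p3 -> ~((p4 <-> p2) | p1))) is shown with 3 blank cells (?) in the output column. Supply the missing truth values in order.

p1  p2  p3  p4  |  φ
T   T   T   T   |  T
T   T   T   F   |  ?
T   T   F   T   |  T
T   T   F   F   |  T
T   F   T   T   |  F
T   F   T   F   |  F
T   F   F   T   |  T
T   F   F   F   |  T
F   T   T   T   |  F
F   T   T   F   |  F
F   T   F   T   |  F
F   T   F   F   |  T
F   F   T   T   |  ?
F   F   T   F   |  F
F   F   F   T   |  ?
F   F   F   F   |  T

T, F, F

Row p1=T, p2=T, p3=T, p4=F: ~(((p2 <-> ((p4 ^ p3) <-> p1)) <-> (p1 -> p4)) <-> (p3 | p2)) = T, (p3 -> ~((p4 <-> p2) | p1)) = F, so the formula = T.
Row p1=F, p2=F, p3=T, p4=T: ~(((p2 <-> ((p4 ^ p3) <-> p1)) <-> (p1 -> p4)) <-> (p3 | p2)) = T, (p3 -> ~((p4 <-> p2) | p1)) = T, so the formula = F.
Row p1=F, p2=F, p3=F, p4=T: ~(((p2 <-> ((p4 ^ p3) <-> p1)) <-> (p1 -> p4)) <-> (p3 | p2)) = T, (p3 -> ~((p4 <-> p2) | p1)) = T, so the formula = F.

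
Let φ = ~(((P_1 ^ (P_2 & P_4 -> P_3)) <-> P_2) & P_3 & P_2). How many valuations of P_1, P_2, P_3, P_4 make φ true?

14

P_1 | P_2 | P_3 | P_4 | (P_2 & P_4) | ((P_2 & P_4) -> P_3) | (P_1 ^ ((P_2 & P_4) -> P_3)) | φ
--- | --- | --- | --- | ----------- | -------------------- | ---------------------------- | -
 0  |  0  |  0  |  0  |      0      |          1           |              1               | 1
 0  |  0  |  0  |  1  |      0      |          1           |              1               | 1
 0  |  0  |  1  |  0  |      0      |          1           |              1               | 1
 0  |  0  |  1  |  1  |      0      |          1           |              1               | 1
 0  |  1  |  0  |  0  |      0      |          1           |              1               | 1
 0  |  1  |  0  |  1  |      1      |          0           |              0               | 1
 0  |  1  |  1  |  0  |      0      |          1           |              1               | 0
 0  |  1  |  1  |  1  |      1      |          1           |              1               | 0
 1  |  0  |  0  |  0  |      0      |          1           |              0               | 1
 1  |  0  |  0  |  1  |      0      |          1           |              0               | 1
 1  |  0  |  1  |  0  |      0      |          1           |              0               | 1
 1  |  0  |  1  |  1  |      0      |          1           |              0               | 1
 1  |  1  |  0  |  0  |      0      |          1           |              0               | 1
 1  |  1  |  0  |  1  |      1      |          0           |              1               | 1
 1  |  1  |  1  |  0  |      0      |          1           |              0               | 1
 1  |  1  |  1  |  1  |      1      |          1           |              0               | 1
The formula is true on 14 of the 16 rows.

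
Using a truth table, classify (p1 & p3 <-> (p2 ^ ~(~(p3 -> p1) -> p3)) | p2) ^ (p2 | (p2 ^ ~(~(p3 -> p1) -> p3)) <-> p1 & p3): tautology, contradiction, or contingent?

contradiction

p1  p2  p3  |  (p1 & p3)  (p3 -> p1)  ~(p3 -> p1)  (~(p3 -> p1) -> p3)  ~(~(p3 -> p1) -> p3)  (p2 ^ ~(~(p3 -> p1) -> p3))  φ
1   1   1   |      1          1            0                1                    0                         1               0
1   1   0   |      0          1            0                1                    0                         1               0
1   0   1   |      1          1            0                1                    0                         0               0
1   0   0   |      0          1            0                1                    0                         0               0
0   1   1   |      0          0            1                1                    0                         1               0
0   1   0   |      0          1            0                1                    0                         1               0
0   0   1   |      0          0            1                1                    0                         0               0
0   0   0   |      0          1            0                1                    0                         0               0
Every row is 0, so the formula is a contradiction.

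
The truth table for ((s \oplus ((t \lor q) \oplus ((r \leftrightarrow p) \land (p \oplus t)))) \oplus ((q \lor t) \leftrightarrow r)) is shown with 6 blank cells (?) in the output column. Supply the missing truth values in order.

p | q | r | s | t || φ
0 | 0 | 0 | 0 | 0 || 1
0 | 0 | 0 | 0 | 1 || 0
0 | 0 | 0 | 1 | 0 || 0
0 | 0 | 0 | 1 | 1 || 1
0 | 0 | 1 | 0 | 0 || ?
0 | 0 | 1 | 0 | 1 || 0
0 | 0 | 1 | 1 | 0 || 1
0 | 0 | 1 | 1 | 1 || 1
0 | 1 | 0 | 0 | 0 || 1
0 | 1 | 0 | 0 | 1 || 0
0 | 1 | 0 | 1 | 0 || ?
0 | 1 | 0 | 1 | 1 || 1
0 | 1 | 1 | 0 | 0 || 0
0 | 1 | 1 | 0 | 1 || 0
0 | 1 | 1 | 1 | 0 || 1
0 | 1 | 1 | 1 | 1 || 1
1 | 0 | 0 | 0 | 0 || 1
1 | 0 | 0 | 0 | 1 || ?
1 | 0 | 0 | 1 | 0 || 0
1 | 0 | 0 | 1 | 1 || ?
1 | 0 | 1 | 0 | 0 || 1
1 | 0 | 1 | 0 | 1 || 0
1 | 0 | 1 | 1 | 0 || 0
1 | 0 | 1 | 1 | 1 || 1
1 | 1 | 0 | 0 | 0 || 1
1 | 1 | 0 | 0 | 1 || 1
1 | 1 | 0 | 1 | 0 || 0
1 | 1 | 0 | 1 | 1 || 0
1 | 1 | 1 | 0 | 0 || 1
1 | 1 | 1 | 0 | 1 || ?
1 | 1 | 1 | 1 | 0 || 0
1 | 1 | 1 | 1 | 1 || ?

Row p=0, q=0, r=1, s=0, t=0: (s \oplus ((t \lor q) \oplus ((r \leftrightarrow p) \land (p \oplus t)))) = 0, ((q \lor t) \leftrightarrow r) = 0, so the formula = 0.
Row p=0, q=1, r=0, s=1, t=0: (s \oplus ((t \lor q) \oplus ((r \leftrightarrow p) \land (p \oplus t)))) = 0, ((q \lor t) \leftrightarrow r) = 0, so the formula = 0.
Row p=1, q=0, r=0, s=0, t=1: (s \oplus ((t \lor q) \oplus ((r \leftrightarrow p) \land (p \oplus t)))) = 1, ((q \lor t) \leftrightarrow r) = 0, so the formula = 1.
Row p=1, q=0, r=0, s=1, t=1: (s \oplus ((t \lor q) \oplus ((r \leftrightarrow p) \land (p \oplus t)))) = 0, ((q \lor t) \leftrightarrow r) = 0, so the formula = 0.
Row p=1, q=1, r=1, s=0, t=1: (s \oplus ((t \lor q) \oplus ((r \leftrightarrow p) \land (p \oplus t)))) = 1, ((q \lor t) \leftrightarrow r) = 1, so the formula = 0.
Row p=1, q=1, r=1, s=1, t=1: (s \oplus ((t \lor q) \oplus ((r \leftrightarrow p) \land (p \oplus t)))) = 0, ((q \lor t) \leftrightarrow r) = 1, so the formula = 1.

0, 0, 1, 0, 0, 1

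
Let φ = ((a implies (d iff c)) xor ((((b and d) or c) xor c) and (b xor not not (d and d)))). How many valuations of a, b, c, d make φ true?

a | b | c | d | (d iff c) | (a implies (d iff c)) | (b and d) | ((b and d) or c) | (((b and d) or c) xor c) | (d and d) | not (d and d) | not not (d and d) | (b xor not not (d and d)) | φ
- | - | - | - | --------- | --------------------- | --------- | ---------------- | ------------------------ | --------- | ------------- | ----------------- | ------------------------- | -
F | F | F | F |     T     |           T           |     F     |        F         |            F             |     F     |       T       |         F         |             F             | T
F | F | F | T |     F     |           T           |     F     |        F         |            F             |     T     |       F       |         T         |             T             | T
F | F | T | F |     F     |           T           |     F     |        T         |            F             |     F     |       T       |         F         |             F             | T
F | F | T | T |     T     |           T           |     F     |        T         |            F             |     T     |       F       |         T         |             T             | T
F | T | F | F |     T     |           T           |     F     |        F         |            F             |     F     |       T       |         F         |             T             | T
F | T | F | T |     F     |           T           |     T     |        T         |            T             |     T     |       F       |         T         |             F             | T
F | T | T | F |     F     |           T           |     F     |        T         |            F             |     F     |       T       |         F         |             T             | T
F | T | T | T |     T     |           T           |     T     |        T         |            F             |     T     |       F       |         T         |             F             | T
T | F | F | F |     T     |           T           |     F     |        F         |            F             |     F     |       T       |         F         |             F             | T
T | F | F | T |     F     |           F           |     F     |        F         |            F             |     T     |       F       |         T         |             T             | F
T | F | T | F |     F     |           F           |     F     |        T         |            F             |     F     |       T       |         F         |             F             | F
T | F | T | T |     T     |           T           |     F     |        T         |            F             |     T     |       F       |         T         |             T             | T
T | T | F | F |     T     |           T           |     F     |        F         |            F             |     F     |       T       |         F         |             T             | T
T | T | F | T |     F     |           F           |     T     |        T         |            T             |     T     |       F       |         T         |             F             | F
T | T | T | F |     F     |           F           |     F     |        T         |            F             |     F     |       T       |         F         |             T             | F
T | T | T | T |     T     |           T           |     T     |        T         |            F             |     T     |       F       |         T         |             F             | T
The formula is true on 12 of the 16 rows.

12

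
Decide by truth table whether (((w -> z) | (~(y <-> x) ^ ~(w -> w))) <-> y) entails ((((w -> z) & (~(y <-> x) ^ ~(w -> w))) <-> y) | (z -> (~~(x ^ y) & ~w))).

no

x  y  z  w  |  φ  ψ
F  F  F  F  |  F  T
F  F  F  T  |  T  T
F  F  T  F  |  F  T
F  F  T  T  |  F  T
F  T  F  F  |  T  T
F  T  F  T  |  T  T
F  T  T  F  |  T  T
F  T  T  T  |  T  T
T  F  F  F  |  F  T
T  F  F  T  |  F  T
T  F  T  F  |  F  T
T  F  T  T  |  F  F
T  T  F  F  |  T  T
T  T  F  T  |  F  T
T  T  T  F  |  T  F
T  T  T  T  |  T  F
At x=T, y=T, z=T, w=F we have φ true but ψ false, so φ does not entail ψ.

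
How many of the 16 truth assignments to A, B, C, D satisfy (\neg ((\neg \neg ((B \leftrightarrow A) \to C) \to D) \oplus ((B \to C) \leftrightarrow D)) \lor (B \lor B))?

A | B | C | D || (B \leftrightarrow A) | (B \to C) | (B \lor B) | φ
1 | 1 | 1 | 1 ||           1           |     1     |     1      | 1
1 | 1 | 1 | 0 ||           1           |     1     |     1      | 1
1 | 1 | 0 | 1 ||           1           |     0     |     1      | 1
1 | 1 | 0 | 0 ||           1           |     0     |     1      | 1
1 | 0 | 1 | 1 ||           0           |     1     |     0      | 1
1 | 0 | 1 | 0 ||           0           |     1     |     0      | 1
1 | 0 | 0 | 1 ||           0           |     1     |     0      | 1
1 | 0 | 0 | 0 ||           0           |     1     |     0      | 1
0 | 1 | 1 | 1 ||           0           |     1     |     1      | 1
0 | 1 | 1 | 0 ||           0           |     1     |     1      | 1
0 | 1 | 0 | 1 ||           0           |     0     |     1      | 1
0 | 1 | 0 | 0 ||           0           |     0     |     1      | 1
0 | 0 | 1 | 1 ||           1           |     1     |     0      | 1
0 | 0 | 1 | 0 ||           1           |     1     |     0      | 1
0 | 0 | 0 | 1 ||           1           |     1     |     0      | 1
0 | 0 | 0 | 0 ||           1           |     1     |     0      | 0
The formula is true on 15 of the 16 rows.

15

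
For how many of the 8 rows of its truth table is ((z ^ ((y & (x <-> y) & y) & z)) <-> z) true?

7

x | y | z || (x <-> y) | (y & (x <-> y) & y) | ((y & (x <-> y) & y) & z) | φ
0 | 0 | 0 ||     1     |          0          |             0             | 1
0 | 0 | 1 ||     1     |          0          |             0             | 1
0 | 1 | 0 ||     0     |          0          |             0             | 1
0 | 1 | 1 ||     0     |          0          |             0             | 1
1 | 0 | 0 ||     0     |          0          |             0             | 1
1 | 0 | 1 ||     0     |          0          |             0             | 1
1 | 1 | 0 ||     1     |          1          |             0             | 1
1 | 1 | 1 ||     1     |          1          |             1             | 0
The formula is true on 7 of the 8 rows.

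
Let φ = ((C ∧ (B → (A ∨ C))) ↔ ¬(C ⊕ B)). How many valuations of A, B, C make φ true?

  A      B      C    |  (A ∨ C)  (B → (A ∨ C))  (C ∧ (B → (A ∨ C)))  (C ⊕ B)  ¬(C ⊕ B)    φ  
False  False  False  |   False        True             False          False     True    False
False  False   True  |    True        True              True           True    False    False
False   True  False  |   False       False             False           True    False     True
False   True   True  |    True        True              True          False     True     True
 True  False  False  |    True        True             False          False     True    False
 True  False   True  |    True        True              True           True    False    False
 True   True  False  |    True        True             False           True    False     True
 True   True   True  |    True        True              True          False     True     True
The formula is true on 4 of the 8 rows.

4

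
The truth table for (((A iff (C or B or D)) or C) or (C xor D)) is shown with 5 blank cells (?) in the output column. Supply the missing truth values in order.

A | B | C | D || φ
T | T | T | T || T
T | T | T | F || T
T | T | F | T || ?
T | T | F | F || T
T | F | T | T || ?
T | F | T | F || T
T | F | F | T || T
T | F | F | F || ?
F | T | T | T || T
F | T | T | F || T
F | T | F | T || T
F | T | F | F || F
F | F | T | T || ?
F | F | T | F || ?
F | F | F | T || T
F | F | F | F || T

Row A=T, B=T, C=F, D=T: ((A iff (C or B or D)) or C) = T, (C xor D) = T, so the formula = T.
Row A=T, B=F, C=T, D=T: ((A iff (C or B or D)) or C) = T, (C xor D) = F, so the formula = T.
Row A=T, B=F, C=F, D=F: ((A iff (C or B or D)) or C) = F, (C xor D) = F, so the formula = F.
Row A=F, B=F, C=T, D=T: ((A iff (C or B or D)) or C) = T, (C xor D) = F, so the formula = T.
Row A=F, B=F, C=T, D=F: ((A iff (C or B or D)) or C) = T, (C xor D) = T, so the formula = T.

T, T, F, T, T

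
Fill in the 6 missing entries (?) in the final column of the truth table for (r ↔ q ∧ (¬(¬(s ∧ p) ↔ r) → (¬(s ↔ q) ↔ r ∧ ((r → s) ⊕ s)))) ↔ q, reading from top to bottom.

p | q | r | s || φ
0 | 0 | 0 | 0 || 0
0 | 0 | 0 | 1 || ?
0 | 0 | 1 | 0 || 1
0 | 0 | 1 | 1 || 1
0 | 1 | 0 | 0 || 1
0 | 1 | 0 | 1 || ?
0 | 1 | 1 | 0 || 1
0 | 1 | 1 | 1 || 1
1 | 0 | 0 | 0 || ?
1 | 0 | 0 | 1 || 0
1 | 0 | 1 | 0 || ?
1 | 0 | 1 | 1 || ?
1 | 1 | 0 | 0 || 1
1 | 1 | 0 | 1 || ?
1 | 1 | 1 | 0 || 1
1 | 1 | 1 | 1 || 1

Row p=0, q=0, r=0, s=1: (r ↔ q ∧ (¬(¬(s ∧ p) ↔ r) → (¬(s ↔ q) ↔ r ∧ ((r → s) ⊕ s)))) = 1, so the formula = 0.
Row p=0, q=1, r=0, s=1: (r ↔ q ∧ (¬(¬(s ∧ p) ↔ r) → (¬(s ↔ q) ↔ r ∧ ((r → s) ⊕ s)))) = 0, so the formula = 0.
Row p=1, q=0, r=0, s=0: (r ↔ q ∧ (¬(¬(s ∧ p) ↔ r) → (¬(s ↔ q) ↔ r ∧ ((r → s) ⊕ s)))) = 1, so the formula = 0.
Row p=1, q=0, r=1, s=0: (r ↔ q ∧ (¬(¬(s ∧ p) ↔ r) → (¬(s ↔ q) ↔ r ∧ ((r → s) ⊕ s)))) = 0, so the formula = 1.
Row p=1, q=0, r=1, s=1: (r ↔ q ∧ (¬(¬(s ∧ p) ↔ r) → (¬(s ↔ q) ↔ r ∧ ((r → s) ⊕ s)))) = 0, so the formula = 1.
Row p=1, q=1, r=0, s=1: (r ↔ q ∧ (¬(¬(s ∧ p) ↔ r) → (¬(s ↔ q) ↔ r ∧ ((r → s) ⊕ s)))) = 0, so the formula = 0.

0, 0, 0, 1, 1, 0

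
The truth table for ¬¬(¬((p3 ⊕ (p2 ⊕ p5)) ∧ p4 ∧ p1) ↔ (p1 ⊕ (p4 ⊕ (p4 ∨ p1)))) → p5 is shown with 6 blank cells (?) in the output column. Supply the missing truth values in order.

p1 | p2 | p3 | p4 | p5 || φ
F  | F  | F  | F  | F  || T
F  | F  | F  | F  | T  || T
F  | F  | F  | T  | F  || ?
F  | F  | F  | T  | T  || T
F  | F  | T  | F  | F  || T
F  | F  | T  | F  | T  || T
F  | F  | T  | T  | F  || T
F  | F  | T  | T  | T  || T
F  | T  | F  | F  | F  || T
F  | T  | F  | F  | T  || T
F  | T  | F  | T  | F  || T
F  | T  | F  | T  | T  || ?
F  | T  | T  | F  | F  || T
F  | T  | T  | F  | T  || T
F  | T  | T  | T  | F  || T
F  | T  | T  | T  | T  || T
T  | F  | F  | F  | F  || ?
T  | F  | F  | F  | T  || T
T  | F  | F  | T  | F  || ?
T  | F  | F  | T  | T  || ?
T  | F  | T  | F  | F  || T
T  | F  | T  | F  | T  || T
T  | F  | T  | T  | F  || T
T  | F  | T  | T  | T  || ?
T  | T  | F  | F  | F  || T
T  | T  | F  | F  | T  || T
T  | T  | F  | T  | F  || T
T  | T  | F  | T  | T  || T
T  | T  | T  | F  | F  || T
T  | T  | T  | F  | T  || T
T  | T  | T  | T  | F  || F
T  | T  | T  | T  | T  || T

Row p1=F, p2=F, p3=F, p4=T, p5=F: ¬¬(¬((p3 ⊕ (p2 ⊕ p5)) ∧ p4 ∧ p1) ↔ (p1 ⊕ (p4 ⊕ (p4 ∨ p1)))) = F, so the formula = T.
Row p1=F, p2=T, p3=F, p4=T, p5=T: ¬¬(¬((p3 ⊕ (p2 ⊕ p5)) ∧ p4 ∧ p1) ↔ (p1 ⊕ (p4 ⊕ (p4 ∨ p1)))) = F, so the formula = T.
Row p1=T, p2=F, p3=F, p4=F, p5=F: ¬¬(¬((p3 ⊕ (p2 ⊕ p5)) ∧ p4 ∧ p1) ↔ (p1 ⊕ (p4 ⊕ (p4 ∨ p1)))) = F, so the formula = T.
Row p1=T, p2=F, p3=F, p4=T, p5=F: ¬¬(¬((p3 ⊕ (p2 ⊕ p5)) ∧ p4 ∧ p1) ↔ (p1 ⊕ (p4 ⊕ (p4 ∨ p1)))) = T, so the formula = F.
Row p1=T, p2=F, p3=F, p4=T, p5=T: ¬¬(¬((p3 ⊕ (p2 ⊕ p5)) ∧ p4 ∧ p1) ↔ (p1 ⊕ (p4 ⊕ (p4 ∨ p1)))) = F, so the formula = T.
Row p1=T, p2=F, p3=T, p4=T, p5=T: ¬¬(¬((p3 ⊕ (p2 ⊕ p5)) ∧ p4 ∧ p1) ↔ (p1 ⊕ (p4 ⊕ (p4 ∨ p1)))) = T, so the formula = T.

T, T, T, F, T, T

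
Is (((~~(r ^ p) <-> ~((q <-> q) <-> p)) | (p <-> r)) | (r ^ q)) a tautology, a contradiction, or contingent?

  p   |   q   |   r   | (r ^ p) | ~(r ^ p) | ~~(r ^ p) | (q <-> q) | ((q <-> q) <-> p) | ~((q <-> q) <-> p) | (p <-> r) | (r ^ q) |   φ  
----- | ----- | ----- | ------- | -------- | --------- | --------- | ----------------- | ------------------ | --------- | ------- | -----
False | False | False |  False  |   True   |   False   |    True   |       False       |        True        |    True   |  False  |  True
False | False |  True |   True  |  False   |    True   |    True   |       False       |        True        |   False   |   True  |  True
False |  True | False |  False  |   True   |   False   |    True   |       False       |        True        |    True   |   True  |  True
False |  True |  True |   True  |  False   |    True   |    True   |       False       |        True        |   False   |  False  |  True
 True | False | False |   True  |  False   |    True   |    True   |        True       |       False        |   False   |  False  | False
 True | False |  True |  False  |   True   |   False   |    True   |        True       |       False        |    True   |   True  |  True
 True |  True | False |   True  |  False   |    True   |    True   |        True       |       False        |   False   |   True  |  True
 True |  True |  True |  False  |   True   |   False   |    True   |        True       |       False        |    True   |  False  |  True
7 of 8 rows are True, so the formula is contingent.

contingent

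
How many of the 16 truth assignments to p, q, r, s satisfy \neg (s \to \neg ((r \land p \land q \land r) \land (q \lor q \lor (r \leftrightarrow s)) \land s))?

1

p | q | r | s | (r \land p \land q \land r) | (r \leftrightarrow s) | φ
- | - | - | - | --------------------------- | --------------------- | -
T | T | T | T |              T              |           T           | T
T | T | T | F |              T              |           F           | F
T | T | F | T |              F              |           F           | F
T | T | F | F |              F              |           T           | F
T | F | T | T |              F              |           T           | F
T | F | T | F |              F              |           F           | F
T | F | F | T |              F              |           F           | F
T | F | F | F |              F              |           T           | F
F | T | T | T |              F              |           T           | F
F | T | T | F |              F              |           F           | F
F | T | F | T |              F              |           F           | F
F | T | F | F |              F              |           T           | F
F | F | T | T |              F              |           T           | F
F | F | T | F |              F              |           F           | F
F | F | F | T |              F              |           F           | F
F | F | F | F |              F              |           T           | F
The formula is true on 1 of the 16 rows.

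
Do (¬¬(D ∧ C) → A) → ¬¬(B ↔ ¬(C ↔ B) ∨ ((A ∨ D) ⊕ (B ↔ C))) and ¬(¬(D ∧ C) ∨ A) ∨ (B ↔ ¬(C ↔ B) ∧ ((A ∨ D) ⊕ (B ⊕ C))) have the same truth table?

A | B | C | D || φ | ψ
1 | 1 | 1 | 1 || 0 | 0
1 | 1 | 1 | 0 || 0 | 0
1 | 1 | 0 | 1 || 1 | 0
1 | 1 | 0 | 0 || 1 | 0
1 | 0 | 1 | 1 || 0 | 1
1 | 0 | 1 | 0 || 0 | 1
1 | 0 | 0 | 1 || 1 | 1
1 | 0 | 0 | 0 || 1 | 1
0 | 1 | 1 | 1 || 1 | 1
0 | 1 | 1 | 0 || 1 | 0
0 | 1 | 0 | 1 || 1 | 0
0 | 1 | 0 | 0 || 1 | 1
0 | 0 | 1 | 1 || 1 | 1
0 | 0 | 1 | 0 || 0 | 0
0 | 0 | 0 | 1 || 1 | 1
0 | 0 | 0 | 0 || 0 | 1
The columns differ at A=1, B=1, C=0, D=1 (φ=1, ψ=0), so they are not equivalent.

not equivalent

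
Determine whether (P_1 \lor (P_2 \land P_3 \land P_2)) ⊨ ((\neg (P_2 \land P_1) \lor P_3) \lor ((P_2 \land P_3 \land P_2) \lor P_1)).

yes

P_1 | P_2 | P_3 | φ | ψ
--- | --- | --- | - | -
 T  |  T  |  T  | T | T
 T  |  T  |  F  | T | T
 T  |  F  |  T  | T | T
 T  |  F  |  F  | T | T
 F  |  T  |  T  | T | T
 F  |  T  |  F  | F | T
 F  |  F  |  T  | F | T
 F  |  F  |  F  | F | T
In every row where φ is true, ψ is also true, so φ ⊨ ψ.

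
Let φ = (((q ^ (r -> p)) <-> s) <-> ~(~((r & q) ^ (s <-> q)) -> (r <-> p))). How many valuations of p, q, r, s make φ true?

p  q  r  s  |  φ
T  T  T  T  |  T
T  T  T  F  |  F
T  T  F  T  |  T
T  T  F  F  |  T
T  F  T  T  |  F
T  F  T  F  |  T
T  F  F  T  |  T
T  F  F  F  |  T
F  T  T  T  |  T
F  T  T  F  |  T
F  T  F  T  |  T
F  T  F  F  |  F
F  F  T  T  |  F
F  F  T  F  |  F
F  F  F  T  |  F
F  F  F  F  |  T
The formula is true on 10 of the 16 rows.

10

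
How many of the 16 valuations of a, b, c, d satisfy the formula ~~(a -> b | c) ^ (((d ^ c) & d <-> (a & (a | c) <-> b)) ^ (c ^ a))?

a | b | c | d | φ
- | - | - | - | -
1 | 1 | 1 | 1 | 1
1 | 1 | 1 | 0 | 1
1 | 1 | 0 | 1 | 1
1 | 1 | 0 | 0 | 0
1 | 0 | 1 | 1 | 0
1 | 0 | 1 | 0 | 0
1 | 0 | 0 | 1 | 1
1 | 0 | 0 | 0 | 0
0 | 1 | 1 | 1 | 1
0 | 1 | 1 | 0 | 1
0 | 1 | 0 | 1 | 1
0 | 1 | 0 | 0 | 0
0 | 0 | 1 | 1 | 0
0 | 0 | 1 | 0 | 0
0 | 0 | 0 | 1 | 0
0 | 0 | 0 | 0 | 1
The formula is true on 8 of the 16 rows.

8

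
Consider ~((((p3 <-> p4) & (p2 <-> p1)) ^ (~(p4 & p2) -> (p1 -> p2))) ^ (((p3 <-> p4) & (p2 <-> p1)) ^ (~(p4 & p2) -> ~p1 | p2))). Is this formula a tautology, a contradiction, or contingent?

tautology

p1  p2  p3  p4     (p3 <-> p4)  (p2 <-> p1)  ((p3 <-> p4) & (p2 <-> p1))  (p4 & p2)  ~(p4 & p2)  (p1 -> p2)  (~(p4 & p2) -> (p1 -> p2))  ~p1  (~p1 | p2)  (~(p4 & p2) -> (~p1 | p2))  φ
F   F   F   F           T            T                    T                   F          T           T                   T                T       T                   T               T
F   F   F   T           F            T                    F                   F          T           T                   T                T       T                   T               T
F   F   T   F           F            T                    F                   F          T           T                   T                T       T                   T               T
F   F   T   T           T            T                    T                   F          T           T                   T                T       T                   T               T
F   T   F   F           T            F                    F                   F          T           T                   T                T       T                   T               T
F   T   F   T           F            F                    F                   T          F           T                   T                T       T                   T               T
F   T   T   F           F            F                    F                   F          T           T                   T                T       T                   T               T
F   T   T   T           T            F                    F                   T          F           T                   T                T       T                   T               T
T   F   F   F           T            F                    F                   F          T           F                   F                F       F                   F               T
T   F   F   T           F            F                    F                   F          T           F                   F                F       F                   F               T
T   F   T   F           F            F                    F                   F          T           F                   F                F       F                   F               T
T   F   T   T           T            F                    F                   F          T           F                   F                F       F                   F               T
T   T   F   F           T            T                    T                   F          T           T                   T                F       T                   T               T
T   T   F   T           F            T                    F                   T          F           T                   T                F       T                   T               T
T   T   T   F           F            T                    F                   F          T           T                   T                F       T                   T               T
T   T   T   T           T            T                    T                   T          F           T                   T                F       T                   T               T
Every row is T, so the formula is a tautology.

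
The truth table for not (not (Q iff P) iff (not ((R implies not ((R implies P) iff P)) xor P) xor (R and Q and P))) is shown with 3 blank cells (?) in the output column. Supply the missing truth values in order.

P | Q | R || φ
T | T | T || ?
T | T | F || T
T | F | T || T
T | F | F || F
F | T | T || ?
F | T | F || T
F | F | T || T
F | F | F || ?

T, F, F

Row P=T, Q=T, R=T: not (Q iff P) = F, (not ((R implies not ((R implies P) iff P)) xor P) xor (R and Q and P)) = T, (not (Q iff P) iff (not ((R implies not ((R implies P) iff P)) xor P) xor (R and Q and P))) = F, so the formula = T.
Row P=F, Q=T, R=T: not (Q iff P) = T, (not ((R implies not ((R implies P) iff P)) xor P) xor (R and Q and P)) = T, (not (Q iff P) iff (not ((R implies not ((R implies P) iff P)) xor P) xor (R and Q and P))) = T, so the formula = F.
Row P=F, Q=F, R=F: not (Q iff P) = F, (not ((R implies not ((R implies P) iff P)) xor P) xor (R and Q and P)) = F, (not (Q iff P) iff (not ((R implies not ((R implies P) iff P)) xor P) xor (R and Q and P))) = T, so the formula = F.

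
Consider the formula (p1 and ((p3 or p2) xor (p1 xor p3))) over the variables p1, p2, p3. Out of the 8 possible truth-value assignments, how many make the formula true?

p1 | p2 | p3 || (p3 or p2) | (p1 xor p3) | ((p3 or p2) xor (p1 xor p3)) | φ
0  | 0  | 0  ||     0      |      0      |              0               | 0
0  | 0  | 1  ||     1      |      1      |              0               | 0
0  | 1  | 0  ||     1      |      0      |              1               | 0
0  | 1  | 1  ||     1      |      1      |              0               | 0
1  | 0  | 0  ||     0      |      1      |              1               | 1
1  | 0  | 1  ||     1      |      0      |              1               | 1
1  | 1  | 0  ||     1      |      1      |              0               | 0
1  | 1  | 1  ||     1      |      0      |              1               | 1
The formula is true on 3 of the 8 rows.

3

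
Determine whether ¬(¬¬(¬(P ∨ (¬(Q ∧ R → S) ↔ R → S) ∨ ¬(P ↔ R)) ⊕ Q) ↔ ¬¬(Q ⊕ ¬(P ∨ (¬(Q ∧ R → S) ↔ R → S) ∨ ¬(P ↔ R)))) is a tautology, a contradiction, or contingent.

P | Q | R | S | φ
- | - | - | - | -
T | T | T | T | F
T | T | T | F | F
T | T | F | T | F
T | T | F | F | F
T | F | T | T | F
T | F | T | F | F
T | F | F | T | F
T | F | F | F | F
F | T | T | T | F
F | T | T | F | F
F | T | F | T | F
F | T | F | F | F
F | F | T | T | F
F | F | T | F | F
F | F | F | T | F
F | F | F | F | F
Every row is F, so the formula is a contradiction.

contradiction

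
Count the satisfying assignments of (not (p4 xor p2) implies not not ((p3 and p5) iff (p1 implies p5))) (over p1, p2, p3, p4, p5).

p1 | p2 | p3 | p4 | p5 || φ
0  | 0  | 0  | 0  | 0  || 0
0  | 0  | 0  | 0  | 1  || 0
0  | 0  | 0  | 1  | 0  || 1
0  | 0  | 0  | 1  | 1  || 1
0  | 0  | 1  | 0  | 0  || 0
0  | 0  | 1  | 0  | 1  || 1
0  | 0  | 1  | 1  | 0  || 1
0  | 0  | 1  | 1  | 1  || 1
0  | 1  | 0  | 0  | 0  || 1
0  | 1  | 0  | 0  | 1  || 1
0  | 1  | 0  | 1  | 0  || 0
0  | 1  | 0  | 1  | 1  || 0
0  | 1  | 1  | 0  | 0  || 1
0  | 1  | 1  | 0  | 1  || 1
0  | 1  | 1  | 1  | 0  || 0
0  | 1  | 1  | 1  | 1  || 1
1  | 0  | 0  | 0  | 0  || 1
1  | 0  | 0  | 0  | 1  || 0
1  | 0  | 0  | 1  | 0  || 1
1  | 0  | 0  | 1  | 1  || 1
1  | 0  | 1  | 0  | 0  || 1
1  | 0  | 1  | 0  | 1  || 1
1  | 0  | 1  | 1  | 0  || 1
1  | 0  | 1  | 1  | 1  || 1
1  | 1  | 0  | 0  | 0  || 1
1  | 1  | 0  | 0  | 1  || 1
1  | 1  | 0  | 1  | 0  || 1
1  | 1  | 0  | 1  | 1  || 0
1  | 1  | 1  | 0  | 0  || 1
1  | 1  | 1  | 0  | 1  || 1
1  | 1  | 1  | 1  | 0  || 1
1  | 1  | 1  | 1  | 1  || 1
The formula is true on 24 of the 32 rows.

24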